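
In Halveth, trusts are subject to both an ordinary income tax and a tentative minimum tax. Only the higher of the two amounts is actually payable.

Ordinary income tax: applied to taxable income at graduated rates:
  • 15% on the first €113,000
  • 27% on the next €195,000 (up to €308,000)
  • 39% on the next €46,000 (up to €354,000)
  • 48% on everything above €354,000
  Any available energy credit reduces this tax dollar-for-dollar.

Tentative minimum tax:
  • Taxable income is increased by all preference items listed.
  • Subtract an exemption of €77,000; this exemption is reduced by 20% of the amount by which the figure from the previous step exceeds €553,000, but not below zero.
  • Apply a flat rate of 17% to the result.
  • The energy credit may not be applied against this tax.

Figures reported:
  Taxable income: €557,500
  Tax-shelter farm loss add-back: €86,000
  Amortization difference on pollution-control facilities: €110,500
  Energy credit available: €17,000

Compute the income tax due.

€168,220

Tentative minimum tax:
  Adjusted income: €557,500 + €86,000 + €110,500 = €754,000
  Exemption: €77,000 − 20% × (€754,000 − €553,000) = €77,000 − €40,200 = €36,800
  Base: €754,000 − €36,800 = €717,200
  €717,200 × 17% = €121,924

Ordinary income tax:
  €113,000 × 15% = €16,950
  €195,000 × 27% = €52,650
  €46,000 × 39% = €17,940
  €203,500 × 48% = €97,680
  → €185,220
  Less energy credit €17,000 → €168,220

€168,220 > €121,924, so the ordinary income tax governs.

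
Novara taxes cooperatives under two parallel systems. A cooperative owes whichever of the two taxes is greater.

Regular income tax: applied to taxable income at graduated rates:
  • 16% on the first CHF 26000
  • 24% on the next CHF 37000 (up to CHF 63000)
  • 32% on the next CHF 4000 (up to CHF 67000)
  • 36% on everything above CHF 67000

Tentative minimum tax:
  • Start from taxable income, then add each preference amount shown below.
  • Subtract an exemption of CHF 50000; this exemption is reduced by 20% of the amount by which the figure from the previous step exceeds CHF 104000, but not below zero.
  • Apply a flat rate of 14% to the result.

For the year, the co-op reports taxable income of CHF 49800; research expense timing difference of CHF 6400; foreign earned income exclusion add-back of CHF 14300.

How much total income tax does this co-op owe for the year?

Tentative minimum tax:
  Adjusted income: CHF 49800 + CHF 6400 + CHF 14300 = CHF 70500
  Exemption: CHF 70500 ≤ CHF 104000, so full CHF 50000 applies
  Base: CHF 70500 − CHF 50000 = CHF 20500
  CHF 20500 × 14% = CHF 2870

Regular income tax:
  CHF 26000 × 16% = CHF 4160
  CHF 23800 × 24% = CHF 5712
  → CHF 9872

CHF 9872 > CHF 2870, so the regular income tax governs.

CHF 9872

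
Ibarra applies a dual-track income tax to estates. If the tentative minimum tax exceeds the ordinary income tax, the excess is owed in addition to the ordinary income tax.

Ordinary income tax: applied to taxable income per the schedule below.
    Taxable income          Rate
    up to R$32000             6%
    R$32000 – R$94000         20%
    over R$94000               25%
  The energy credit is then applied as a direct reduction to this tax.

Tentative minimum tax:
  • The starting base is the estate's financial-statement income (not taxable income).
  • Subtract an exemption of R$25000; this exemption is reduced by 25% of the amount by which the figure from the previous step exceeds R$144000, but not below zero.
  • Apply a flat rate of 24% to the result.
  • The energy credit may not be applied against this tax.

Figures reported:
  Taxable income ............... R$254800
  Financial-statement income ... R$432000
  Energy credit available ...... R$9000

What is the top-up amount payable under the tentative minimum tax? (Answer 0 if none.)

R$58160

Tentative minimum tax:
  Base (financial-statement income): R$432000
  Exemption: 25% × (R$432000 − R$144000) = R$72000 ≥ R$25000, so the exemption is fully phased out
  Base: R$432000 − R$0 = R$432000
  R$432000 × 24% = R$103680

Ordinary income tax:
  R$32000 × 6% = R$1920
  R$62000 × 20% = R$12400
  R$160800 × 25% = R$40200
  → R$54520
  Less energy credit R$9000 → R$45520

Excess of tentative minimum tax over ordinary income tax: R$103680 − R$45520 = R$58160.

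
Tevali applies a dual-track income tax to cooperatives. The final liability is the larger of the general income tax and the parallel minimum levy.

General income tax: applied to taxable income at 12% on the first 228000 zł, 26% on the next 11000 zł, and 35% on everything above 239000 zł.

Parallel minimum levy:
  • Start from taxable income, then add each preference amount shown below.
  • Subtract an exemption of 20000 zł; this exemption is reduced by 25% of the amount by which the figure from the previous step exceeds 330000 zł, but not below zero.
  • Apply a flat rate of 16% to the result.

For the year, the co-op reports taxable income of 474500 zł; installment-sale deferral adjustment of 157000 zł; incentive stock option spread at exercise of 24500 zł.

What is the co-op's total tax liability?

Parallel minimum levy:
  Adjusted income: 474500 zł + 157000 zł + 24500 zł = 656000 zł
  Exemption: 25% × (656000 zł − 330000 zł) = 81500 zł ≥ 20000 zł, so the exemption is fully phased out
  Base: 656000 zł − 0 zł = 656000 zł
  656000 zł × 16% = 104960 zł

General income tax:
  228000 zł × 12% = 27360 zł
  11000 zł × 26% = 2860 zł
  235500 zł × 35% = 82425 zł
  → 112645 zł

112645 zł > 104960 zł, so the general income tax governs.

112645 zł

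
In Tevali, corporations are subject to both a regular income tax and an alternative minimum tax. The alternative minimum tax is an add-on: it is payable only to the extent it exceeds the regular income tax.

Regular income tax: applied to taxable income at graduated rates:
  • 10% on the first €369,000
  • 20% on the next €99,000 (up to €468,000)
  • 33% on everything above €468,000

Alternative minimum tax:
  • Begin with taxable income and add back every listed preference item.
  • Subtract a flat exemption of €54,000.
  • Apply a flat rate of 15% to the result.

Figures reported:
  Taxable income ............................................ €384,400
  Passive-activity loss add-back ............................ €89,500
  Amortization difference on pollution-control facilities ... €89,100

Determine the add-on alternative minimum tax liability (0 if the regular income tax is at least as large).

€36,370

Alternative minimum tax:
  Adjusted income: €384,400 + €89,500 + €89,100 = €563,000
  Less exemption €54,000 → base €509,000
  €509,000 × 15% = €76,350

Regular income tax:
  €369,000 × 10% = €36,900
  €15,400 × 20% = €3,080
  → €39,980

Excess of alternative minimum tax over regular income tax: €76,350 − €39,980 = €36,370.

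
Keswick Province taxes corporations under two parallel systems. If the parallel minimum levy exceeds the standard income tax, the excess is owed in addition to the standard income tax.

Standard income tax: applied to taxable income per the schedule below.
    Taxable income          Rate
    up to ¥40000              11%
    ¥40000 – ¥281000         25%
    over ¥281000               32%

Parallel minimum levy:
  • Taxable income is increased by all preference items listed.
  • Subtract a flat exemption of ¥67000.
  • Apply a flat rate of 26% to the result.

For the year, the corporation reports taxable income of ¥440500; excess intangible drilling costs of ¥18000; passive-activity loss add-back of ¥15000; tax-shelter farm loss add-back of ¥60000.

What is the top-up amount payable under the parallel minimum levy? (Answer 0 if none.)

¥5600

Standard income tax:
  ¥40000 × 11% = ¥4400
  ¥241000 × 25% = ¥60250
  ¥159500 × 32% = ¥51040
  → ¥115690

Parallel minimum levy:
  Adjusted income: ¥440500 + ¥18000 + ¥15000 + ¥60000 = ¥533500
  Less exemption ¥67000 → base ¥466500
  ¥466500 × 26% = ¥121290

Excess of parallel minimum levy over standard income tax: ¥121290 − ¥115690 = ¥5600.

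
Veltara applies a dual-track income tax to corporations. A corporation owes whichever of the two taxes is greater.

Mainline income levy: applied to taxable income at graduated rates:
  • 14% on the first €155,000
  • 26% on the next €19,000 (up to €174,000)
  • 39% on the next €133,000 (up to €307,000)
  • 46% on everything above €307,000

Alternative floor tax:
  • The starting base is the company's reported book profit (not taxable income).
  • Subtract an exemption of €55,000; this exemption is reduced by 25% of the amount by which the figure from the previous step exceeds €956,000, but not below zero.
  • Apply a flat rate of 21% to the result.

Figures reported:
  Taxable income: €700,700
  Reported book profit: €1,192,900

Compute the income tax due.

€259,612

Mainline income levy:
  €155,000 × 14% = €21,700
  €19,000 × 26% = €4,940
  €133,000 × 39% = €51,870
  €393,700 × 46% = €181,102
  → €259,612

Alternative floor tax:
  Base (reported book profit): €1,192,900
  Exemption: 25% × (€1,192,900 − €956,000) = €59,225 ≥ €55,000, so the exemption is fully phased out
  Base: €1,192,900 − €0 = €1,192,900
  €1,192,900 × 21% = €250,509

€259,612 > €250,509, so the mainline income levy governs.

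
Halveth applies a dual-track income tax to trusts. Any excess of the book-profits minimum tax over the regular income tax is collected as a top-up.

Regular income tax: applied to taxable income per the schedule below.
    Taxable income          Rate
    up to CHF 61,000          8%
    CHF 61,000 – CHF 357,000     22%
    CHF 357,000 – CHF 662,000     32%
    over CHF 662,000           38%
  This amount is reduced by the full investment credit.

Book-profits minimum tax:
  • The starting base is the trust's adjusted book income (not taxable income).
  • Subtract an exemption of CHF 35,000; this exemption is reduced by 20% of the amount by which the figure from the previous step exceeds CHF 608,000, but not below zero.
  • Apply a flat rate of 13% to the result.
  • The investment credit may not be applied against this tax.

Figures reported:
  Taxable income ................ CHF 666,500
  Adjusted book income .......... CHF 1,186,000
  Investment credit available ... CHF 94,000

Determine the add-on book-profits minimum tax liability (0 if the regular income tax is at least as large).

Regular income tax:
  CHF 61,000 × 8% = CHF 4,880
  CHF 296,000 × 22% = CHF 65,120
  CHF 305,000 × 32% = CHF 97,600
  CHF 4,500 × 38% = CHF 1,710
  → CHF 169,310
  Less investment credit CHF 94,000 → CHF 75,310

Book-profits minimum tax:
  Base (adjusted book income): CHF 1,186,000
  Exemption: 20% × (CHF 1,186,000 − CHF 608,000) = CHF 115,600 ≥ CHF 35,000, so the exemption is fully phased out
  Base: CHF 1,186,000 − CHF 0 = CHF 1,186,000
  CHF 1,186,000 × 13% = CHF 154,180

Excess of book-profits minimum tax over regular income tax: CHF 154,180 − CHF 75,310 = CHF 78,870.

CHF 78,870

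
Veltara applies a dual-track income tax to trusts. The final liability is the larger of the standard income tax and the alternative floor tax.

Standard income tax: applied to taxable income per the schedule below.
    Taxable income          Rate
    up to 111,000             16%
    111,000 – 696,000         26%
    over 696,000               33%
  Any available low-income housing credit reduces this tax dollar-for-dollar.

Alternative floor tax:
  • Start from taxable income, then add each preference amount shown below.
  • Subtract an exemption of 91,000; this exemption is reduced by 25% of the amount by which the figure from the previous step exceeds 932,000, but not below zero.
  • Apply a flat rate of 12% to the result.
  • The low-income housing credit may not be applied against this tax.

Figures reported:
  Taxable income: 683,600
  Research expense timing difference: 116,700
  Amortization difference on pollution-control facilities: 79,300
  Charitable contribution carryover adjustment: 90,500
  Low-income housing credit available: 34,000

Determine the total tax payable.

132,636

Standard income tax:
  111,000 × 16% = 17,760
  572,600 × 26% = 148,876
  → 166,636
  Less low-income housing credit 34,000 → 132,636

Alternative floor tax:
  Adjusted income: 683,600 + 116,700 + 79,300 + 90,500 = 970,100
  Exemption: 91,000 − 25% × (970,100 − 932,000) = 91,000 − 9,525 = 81,475
  Base: 970,100 − 81,475 = 888,625
  888,625 × 12% = 106,635

132,636 > 106,635, so the standard income tax governs.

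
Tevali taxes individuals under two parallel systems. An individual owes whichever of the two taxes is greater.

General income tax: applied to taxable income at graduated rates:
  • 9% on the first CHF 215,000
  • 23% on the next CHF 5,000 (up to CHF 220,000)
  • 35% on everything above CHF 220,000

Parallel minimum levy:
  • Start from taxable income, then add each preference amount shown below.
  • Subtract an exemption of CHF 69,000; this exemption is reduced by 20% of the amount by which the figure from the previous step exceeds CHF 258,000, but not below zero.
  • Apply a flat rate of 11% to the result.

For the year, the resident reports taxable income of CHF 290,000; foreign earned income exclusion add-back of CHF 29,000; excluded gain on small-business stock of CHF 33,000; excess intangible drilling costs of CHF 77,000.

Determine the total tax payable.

General income tax:
  CHF 215,000 × 9% = CHF 19,350
  CHF 5,000 × 23% = CHF 1,150
  CHF 70,000 × 35% = CHF 24,500
  → CHF 45,000

Parallel minimum levy:
  Adjusted income: CHF 290,000 + CHF 29,000 + CHF 33,000 + CHF 77,000 = CHF 429,000
  Exemption: CHF 69,000 − 20% × (CHF 429,000 − CHF 258,000) = CHF 69,000 − CHF 34,200 = CHF 34,800
  Base: CHF 429,000 − CHF 34,800 = CHF 394,200
  CHF 394,200 × 11% = CHF 43,362

CHF 45,000 > CHF 43,362, so the general income tax governs.

CHF 45,000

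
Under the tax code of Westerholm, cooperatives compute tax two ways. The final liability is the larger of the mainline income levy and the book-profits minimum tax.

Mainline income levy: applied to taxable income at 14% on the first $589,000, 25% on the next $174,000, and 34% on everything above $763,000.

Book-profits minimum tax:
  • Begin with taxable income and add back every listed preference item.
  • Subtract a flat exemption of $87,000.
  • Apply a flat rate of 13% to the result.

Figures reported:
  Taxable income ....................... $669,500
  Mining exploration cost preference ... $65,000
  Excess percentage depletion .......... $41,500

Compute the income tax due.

Mainline income levy:
  $589,000 × 14% = $82,460
  $80,500 × 25% = $20,125
  → $102,585

Book-profits minimum tax:
  Adjusted income: $669,500 + $65,000 + $41,500 = $776,000
  Less exemption $87,000 → base $689,000
  $689,000 × 13% = $89,570

$102,585 > $89,570, so the mainline income levy governs.

$102,585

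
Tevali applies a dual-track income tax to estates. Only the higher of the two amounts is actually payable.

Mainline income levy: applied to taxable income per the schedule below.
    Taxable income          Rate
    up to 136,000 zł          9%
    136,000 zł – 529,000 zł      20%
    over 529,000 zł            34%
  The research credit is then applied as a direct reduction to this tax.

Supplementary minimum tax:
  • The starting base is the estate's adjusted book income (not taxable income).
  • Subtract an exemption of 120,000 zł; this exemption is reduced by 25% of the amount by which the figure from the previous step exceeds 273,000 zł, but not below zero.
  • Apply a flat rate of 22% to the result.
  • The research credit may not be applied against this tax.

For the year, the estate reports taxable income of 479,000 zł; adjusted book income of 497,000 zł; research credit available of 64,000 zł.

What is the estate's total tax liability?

Mainline income levy:
  136,000 zł × 9% = 12,240 zł
  343,000 zł × 20% = 68,600 zł
  → 80,840 zł
  Less research credit 64,000 zł → 16,840 zł

Supplementary minimum tax:
  Base (adjusted book income): 497,000 zł
  Exemption: 120,000 zł − 25% × (497,000 zł − 273,000 zł) = 120,000 zł − 56,000 zł = 64,000 zł
  Base: 497,000 zł − 64,000 zł = 433,000 zł
  433,000 zł × 22% = 95,260 zł

95,260 zł > 16,840 zł, so the supplementary minimum tax is the binding amount.

95,260 zł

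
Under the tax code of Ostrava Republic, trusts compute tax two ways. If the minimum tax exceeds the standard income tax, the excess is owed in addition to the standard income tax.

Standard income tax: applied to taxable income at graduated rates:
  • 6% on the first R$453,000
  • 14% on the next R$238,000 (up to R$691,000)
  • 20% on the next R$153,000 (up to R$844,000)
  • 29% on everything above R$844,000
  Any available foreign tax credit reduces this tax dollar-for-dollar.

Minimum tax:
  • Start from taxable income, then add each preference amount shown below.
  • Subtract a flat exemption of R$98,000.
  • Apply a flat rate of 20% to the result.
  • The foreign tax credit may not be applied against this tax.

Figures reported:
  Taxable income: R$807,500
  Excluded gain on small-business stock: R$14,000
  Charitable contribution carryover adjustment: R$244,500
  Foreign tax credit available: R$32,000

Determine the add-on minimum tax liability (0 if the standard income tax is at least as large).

R$141,800

Minimum tax:
  Adjusted income: R$807,500 + R$14,000 + R$244,500 = R$1,066,000
  Less exemption R$98,000 → base R$968,000
  R$968,000 × 20% = R$193,600

Standard income tax:
  R$453,000 × 6% = R$27,180
  R$238,000 × 14% = R$33,320
  R$116,500 × 20% = R$23,300
  → R$83,800
  Less foreign tax credit R$32,000 → R$51,800

Excess of minimum tax over standard income tax: R$193,600 − R$51,800 = R$141,800.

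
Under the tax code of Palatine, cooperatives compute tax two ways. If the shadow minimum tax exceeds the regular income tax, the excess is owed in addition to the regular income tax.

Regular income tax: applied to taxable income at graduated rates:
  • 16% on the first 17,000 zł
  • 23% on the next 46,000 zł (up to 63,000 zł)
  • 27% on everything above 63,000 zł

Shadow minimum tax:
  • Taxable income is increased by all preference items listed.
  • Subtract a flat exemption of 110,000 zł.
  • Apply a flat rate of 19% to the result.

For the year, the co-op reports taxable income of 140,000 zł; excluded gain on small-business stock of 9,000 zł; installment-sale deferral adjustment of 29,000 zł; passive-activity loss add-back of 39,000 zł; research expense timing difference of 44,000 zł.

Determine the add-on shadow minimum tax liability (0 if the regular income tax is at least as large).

Regular income tax:
  17,000 zł × 16% = 2,720 zł
  46,000 zł × 23% = 10,580 zł
  77,000 zł × 27% = 20,790 zł
  → 34,090 zł

Shadow minimum tax:
  Adjusted income: 140,000 zł + 9,000 zł + 29,000 zł + 39,000 zł + 44,000 zł = 261,000 zł
  Less exemption 110,000 zł → base 151,000 zł
  151,000 zł × 19% = 28,690 zł

28,690 zł ≤ 34,090 zł, so no add-on is due.

0 zł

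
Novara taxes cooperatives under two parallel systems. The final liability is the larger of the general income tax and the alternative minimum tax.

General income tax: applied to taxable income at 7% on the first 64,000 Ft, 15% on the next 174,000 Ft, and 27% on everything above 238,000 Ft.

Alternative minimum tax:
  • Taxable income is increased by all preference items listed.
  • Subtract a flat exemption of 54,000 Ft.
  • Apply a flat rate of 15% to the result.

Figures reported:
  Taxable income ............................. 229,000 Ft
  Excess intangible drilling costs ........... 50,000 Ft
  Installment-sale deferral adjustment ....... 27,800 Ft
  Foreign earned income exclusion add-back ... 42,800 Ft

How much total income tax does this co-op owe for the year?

44,340 Ft

General income tax:
  64,000 Ft × 7% = 4,480 Ft
  165,000 Ft × 15% = 24,750 Ft
  → 29,230 Ft

Alternative minimum tax:
  Adjusted income: 229,000 Ft + 50,000 Ft + 27,800 Ft + 42,800 Ft = 349,600 Ft
  Less exemption 54,000 Ft → base 295,600 Ft
  295,600 Ft × 15% = 44,340 Ft

44,340 Ft > 29,230 Ft, so the alternative minimum tax is the binding amount.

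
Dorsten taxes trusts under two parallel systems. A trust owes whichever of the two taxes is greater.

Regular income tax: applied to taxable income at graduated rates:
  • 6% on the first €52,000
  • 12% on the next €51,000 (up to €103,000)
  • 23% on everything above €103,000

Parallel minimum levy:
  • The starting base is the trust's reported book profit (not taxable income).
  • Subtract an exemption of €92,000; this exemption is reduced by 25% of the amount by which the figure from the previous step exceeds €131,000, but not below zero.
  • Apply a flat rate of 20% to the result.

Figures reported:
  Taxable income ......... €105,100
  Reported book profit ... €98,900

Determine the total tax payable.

€9,723

Regular income tax:
  €52,000 × 6% = €3,120
  €51,000 × 12% = €6,120
  €2,100 × 23% = €483
  → €9,723

Parallel minimum levy:
  Base (reported book profit): €98,900
  Exemption: €98,900 ≤ €131,000, so full €92,000 applies
  Base: €98,900 − €92,000 = €6,900
  €6,900 × 20% = €1,380

€9,723 > €1,380, so the regular income tax governs.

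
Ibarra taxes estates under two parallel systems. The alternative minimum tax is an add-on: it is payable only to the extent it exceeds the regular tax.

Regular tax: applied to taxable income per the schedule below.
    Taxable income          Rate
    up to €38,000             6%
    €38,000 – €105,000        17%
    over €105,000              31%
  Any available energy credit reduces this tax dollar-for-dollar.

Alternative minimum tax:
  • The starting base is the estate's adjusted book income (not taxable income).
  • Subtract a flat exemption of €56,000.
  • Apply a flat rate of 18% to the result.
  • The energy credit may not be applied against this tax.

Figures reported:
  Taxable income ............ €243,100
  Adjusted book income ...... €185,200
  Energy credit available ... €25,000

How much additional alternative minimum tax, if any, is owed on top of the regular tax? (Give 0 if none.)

Regular tax:
  €38,000 × 6% = €2,280
  €67,000 × 17% = €11,390
  €138,100 × 31% = €42,811
  → €56,481
  Less energy credit €25,000 → €31,481

Alternative minimum tax:
  Base (adjusted book income): €185,200
  Less exemption €56,000 → base €129,200
  €129,200 × 18% = €23,256

€23,256 ≤ €31,481, so no add-on is due.

€0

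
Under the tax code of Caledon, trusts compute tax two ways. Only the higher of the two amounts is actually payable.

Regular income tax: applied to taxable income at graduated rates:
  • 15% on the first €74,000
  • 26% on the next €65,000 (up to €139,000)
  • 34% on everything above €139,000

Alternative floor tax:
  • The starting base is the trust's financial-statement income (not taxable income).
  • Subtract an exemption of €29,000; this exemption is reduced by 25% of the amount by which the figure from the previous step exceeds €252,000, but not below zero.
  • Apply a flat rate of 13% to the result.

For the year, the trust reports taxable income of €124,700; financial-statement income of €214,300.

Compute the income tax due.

Alternative floor tax:
  Base (financial-statement income): €214,300
  Exemption: €214,300 ≤ €252,000, so full €29,000 applies
  Base: €214,300 − €29,000 = €185,300
  €185,300 × 13% = €24,089

Regular income tax:
  €74,000 × 15% = €11,100
  €50,700 × 26% = €13,182
  → €24,282

€24,282 > €24,089, so the regular income tax governs.

€24,282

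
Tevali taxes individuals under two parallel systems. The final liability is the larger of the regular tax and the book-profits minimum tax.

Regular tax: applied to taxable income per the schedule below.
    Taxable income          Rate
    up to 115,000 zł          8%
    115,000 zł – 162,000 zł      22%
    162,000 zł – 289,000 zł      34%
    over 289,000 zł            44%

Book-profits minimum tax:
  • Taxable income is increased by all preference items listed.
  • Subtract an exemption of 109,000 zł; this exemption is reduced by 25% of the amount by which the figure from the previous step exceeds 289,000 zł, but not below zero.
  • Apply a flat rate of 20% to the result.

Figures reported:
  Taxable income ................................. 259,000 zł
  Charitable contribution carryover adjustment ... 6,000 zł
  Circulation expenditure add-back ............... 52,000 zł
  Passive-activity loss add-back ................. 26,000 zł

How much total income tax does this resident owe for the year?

Book-profits minimum tax:
  Adjusted income: 259,000 zł + 6,000 zł + 52,000 zł + 26,000 zł = 343,000 zł
  Exemption: 109,000 zł − 25% × (343,000 zł − 289,000 zł) = 109,000 zł − 13,500 zł = 95,500 zł
  Base: 343,000 zł − 95,500 zł = 247,500 zł
  247,500 zł × 20% = 49,500 zł

Regular tax:
  115,000 zł × 8% = 9,200 zł
  47,000 zł × 22% = 10,340 zł
  97,000 zł × 34% = 32,980 zł
  → 52,520 zł

52,520 zł > 49,500 zł, so the regular tax governs.

52,520 zł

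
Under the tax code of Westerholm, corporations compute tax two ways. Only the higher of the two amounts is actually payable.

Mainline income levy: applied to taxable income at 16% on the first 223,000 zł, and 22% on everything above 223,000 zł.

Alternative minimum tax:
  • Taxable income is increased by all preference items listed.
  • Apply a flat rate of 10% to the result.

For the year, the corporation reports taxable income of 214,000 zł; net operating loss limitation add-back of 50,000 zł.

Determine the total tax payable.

34,240 zł

Mainline income levy:
  214,000 zł × 16% = 34,240 zł

Alternative minimum tax:
  Adjusted income: 214,000 zł + 50,000 zł = 264,000 zł
  264,000 zł × 10% = 26,400 zł

34,240 zł > 26,400 zł, so the mainline income levy governs.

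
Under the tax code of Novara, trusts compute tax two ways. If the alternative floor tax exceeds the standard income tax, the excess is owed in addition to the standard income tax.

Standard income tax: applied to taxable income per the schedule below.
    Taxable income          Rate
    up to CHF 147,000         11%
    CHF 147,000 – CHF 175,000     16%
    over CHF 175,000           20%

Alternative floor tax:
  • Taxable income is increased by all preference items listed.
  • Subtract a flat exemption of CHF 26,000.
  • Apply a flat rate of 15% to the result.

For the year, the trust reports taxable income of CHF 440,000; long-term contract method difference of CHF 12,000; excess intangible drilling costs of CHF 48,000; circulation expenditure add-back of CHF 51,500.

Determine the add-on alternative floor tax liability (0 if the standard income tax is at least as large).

Standard income tax:
  CHF 147,000 × 11% = CHF 16,170
  CHF 28,000 × 16% = CHF 4,480
  CHF 265,000 × 20% = CHF 53,000
  → CHF 73,650

Alternative floor tax:
  Adjusted income: CHF 440,000 + CHF 12,000 + CHF 48,000 + CHF 51,500 = CHF 551,500
  Less exemption CHF 26,000 → base CHF 525,500
  CHF 525,500 × 15% = CHF 78,825

Excess of alternative floor tax over standard income tax: CHF 78,825 − CHF 73,650 = CHF 5,175.

CHF 5,175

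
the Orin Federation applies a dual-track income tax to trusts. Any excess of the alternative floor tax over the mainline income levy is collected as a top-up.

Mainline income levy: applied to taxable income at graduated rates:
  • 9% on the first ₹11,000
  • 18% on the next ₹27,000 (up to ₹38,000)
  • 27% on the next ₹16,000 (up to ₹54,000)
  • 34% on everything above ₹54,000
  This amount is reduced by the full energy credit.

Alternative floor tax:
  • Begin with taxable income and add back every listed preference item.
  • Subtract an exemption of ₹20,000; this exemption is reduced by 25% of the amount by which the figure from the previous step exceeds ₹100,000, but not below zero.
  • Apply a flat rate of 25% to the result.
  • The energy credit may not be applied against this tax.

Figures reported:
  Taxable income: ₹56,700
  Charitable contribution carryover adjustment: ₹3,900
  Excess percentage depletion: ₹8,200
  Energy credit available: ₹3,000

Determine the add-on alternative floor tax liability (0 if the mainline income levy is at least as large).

Mainline income levy:
  ₹11,000 × 9% = ₹990
  ₹27,000 × 18% = ₹4,860
  ₹16,000 × 27% = ₹4,320
  ₹2,700 × 34% = ₹918
  → ₹11,088
  Less energy credit ₹3,000 → ₹8,088

Alternative floor tax:
  Adjusted income: ₹56,700 + ₹3,900 + ₹8,200 = ₹68,800
  Exemption: ₹68,800 ≤ ₹100,000, so full ₹20,000 applies
  Base: ₹68,800 − ₹20,000 = ₹48,800
  ₹48,800 × 25% = ₹12,200

Excess of alternative floor tax over mainline income levy: ₹12,200 − ₹8,088 = ₹4,112.

₹4,112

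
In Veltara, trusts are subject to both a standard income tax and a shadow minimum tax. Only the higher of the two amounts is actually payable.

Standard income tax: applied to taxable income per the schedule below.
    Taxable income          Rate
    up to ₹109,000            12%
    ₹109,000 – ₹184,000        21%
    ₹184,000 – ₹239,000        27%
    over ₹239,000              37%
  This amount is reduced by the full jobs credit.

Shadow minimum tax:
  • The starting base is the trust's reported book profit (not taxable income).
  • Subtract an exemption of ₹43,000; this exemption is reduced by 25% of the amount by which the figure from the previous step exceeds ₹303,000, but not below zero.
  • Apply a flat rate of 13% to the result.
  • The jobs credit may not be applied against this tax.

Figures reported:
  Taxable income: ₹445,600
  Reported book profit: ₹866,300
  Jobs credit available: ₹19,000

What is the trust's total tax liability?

Shadow minimum tax:
  Base (reported book profit): ₹866,300
  Exemption: 25% × (₹866,300 − ₹303,000) = ₹140,825 ≥ ₹43,000, so the exemption is fully phased out
  Base: ₹866,300 − ₹0 = ₹866,300
  ₹866,300 × 13% = ₹112,619

Standard income tax:
  ₹109,000 × 12% = ₹13,080
  ₹75,000 × 21% = ₹15,750
  ₹55,000 × 27% = ₹14,850
  ₹206,600 × 37% = ₹76,442
  → ₹120,122
  Less jobs credit ₹19,000 → ₹101,122

₹112,619 > ₹101,122, so the shadow minimum tax is the binding amount.

₹112,619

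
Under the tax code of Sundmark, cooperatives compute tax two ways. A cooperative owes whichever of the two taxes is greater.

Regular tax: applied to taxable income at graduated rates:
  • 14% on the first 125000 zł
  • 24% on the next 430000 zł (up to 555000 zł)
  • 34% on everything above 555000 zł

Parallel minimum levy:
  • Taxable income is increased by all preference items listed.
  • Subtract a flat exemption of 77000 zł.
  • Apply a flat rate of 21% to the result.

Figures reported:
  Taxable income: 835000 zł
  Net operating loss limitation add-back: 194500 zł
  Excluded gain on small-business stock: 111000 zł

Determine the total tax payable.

223335 zł

Regular tax:
  125000 zł × 14% = 17500 zł
  430000 zł × 24% = 103200 zł
  280000 zł × 34% = 95200 zł
  → 215900 zł

Parallel minimum levy:
  Adjusted income: 835000 zł + 194500 zł + 111000 zł = 1140500 zł
  Less exemption 77000 zł → base 1063500 zł
  1063500 zł × 21% = 223335 zł

223335 zł > 215900 zł, so the parallel minimum levy is the binding amount.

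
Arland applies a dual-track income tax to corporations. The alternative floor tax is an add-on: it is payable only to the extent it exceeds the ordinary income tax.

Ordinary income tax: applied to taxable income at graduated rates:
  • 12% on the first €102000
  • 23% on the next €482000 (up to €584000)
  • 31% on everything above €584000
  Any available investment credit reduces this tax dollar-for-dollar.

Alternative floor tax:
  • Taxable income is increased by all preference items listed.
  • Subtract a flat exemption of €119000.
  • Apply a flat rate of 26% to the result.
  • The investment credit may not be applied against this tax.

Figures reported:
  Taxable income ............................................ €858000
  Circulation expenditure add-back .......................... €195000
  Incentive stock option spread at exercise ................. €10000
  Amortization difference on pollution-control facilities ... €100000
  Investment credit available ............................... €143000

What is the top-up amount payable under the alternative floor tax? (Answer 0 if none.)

Ordinary income tax:
  €102000 × 12% = €12240
  €482000 × 23% = €110860
  €274000 × 31% = €84940
  → €208040
  Less investment credit €143000 → €65040

Alternative floor tax:
  Adjusted income: €858000 + €195000 + €10000 + €100000 = €1163000
  Less exemption €119000 → base €1044000
  €1044000 × 26% = €271440

Excess of alternative floor tax over ordinary income tax: €271440 − €65040 = €206400.

€206400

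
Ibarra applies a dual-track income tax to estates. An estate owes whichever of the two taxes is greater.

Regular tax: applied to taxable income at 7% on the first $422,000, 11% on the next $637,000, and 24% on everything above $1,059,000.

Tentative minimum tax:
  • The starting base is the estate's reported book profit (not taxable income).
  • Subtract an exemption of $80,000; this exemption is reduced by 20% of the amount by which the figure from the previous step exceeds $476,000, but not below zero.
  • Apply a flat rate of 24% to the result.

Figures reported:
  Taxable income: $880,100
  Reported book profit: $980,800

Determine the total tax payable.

$235,392

Tentative minimum tax:
  Base (reported book profit): $980,800
  Exemption: 20% × ($980,800 − $476,000) = $100,960 ≥ $80,000, so the exemption is fully phased out
  Base: $980,800 − $0 = $980,800
  $980,800 × 24% = $235,392

Regular tax:
  $422,000 × 7% = $29,540
  $458,100 × 11% = $50,391
  → $79,931

$235,392 > $79,931, so the tentative minimum tax is the binding amount.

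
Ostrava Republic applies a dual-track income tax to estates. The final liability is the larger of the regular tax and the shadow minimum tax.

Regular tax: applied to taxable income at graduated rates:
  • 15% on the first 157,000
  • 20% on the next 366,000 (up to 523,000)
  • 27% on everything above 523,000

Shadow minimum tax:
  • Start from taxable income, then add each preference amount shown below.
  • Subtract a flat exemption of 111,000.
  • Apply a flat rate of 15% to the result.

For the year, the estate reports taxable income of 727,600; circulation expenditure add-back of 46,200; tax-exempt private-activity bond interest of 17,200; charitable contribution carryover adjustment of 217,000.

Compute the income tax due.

Regular tax:
  157,000 × 15% = 23,550
  366,000 × 20% = 73,200
  204,600 × 27% = 55,242
  → 151,992

Shadow minimum tax:
  Adjusted income: 727,600 + 46,200 + 17,200 + 217,000 = 1,008,000
  Less exemption 111,000 → base 897,000
  897,000 × 15% = 134,550

151,992 > 134,550, so the regular tax governs.

151,992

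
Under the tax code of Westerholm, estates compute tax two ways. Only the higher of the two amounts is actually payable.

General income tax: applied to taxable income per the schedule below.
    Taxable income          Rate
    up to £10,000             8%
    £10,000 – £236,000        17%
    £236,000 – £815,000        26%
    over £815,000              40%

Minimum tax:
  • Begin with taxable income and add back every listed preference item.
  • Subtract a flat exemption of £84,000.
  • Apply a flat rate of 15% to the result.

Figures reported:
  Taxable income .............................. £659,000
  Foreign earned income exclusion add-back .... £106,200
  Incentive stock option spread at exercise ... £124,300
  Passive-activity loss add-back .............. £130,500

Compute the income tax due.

£149,200

General income tax:
  £10,000 × 8% = £800
  £226,000 × 17% = £38,420
  £423,000 × 26% = £109,980
  → £149,200

Minimum tax:
  Adjusted income: £659,000 + £106,200 + £124,300 + £130,500 = £1,020,000
  Less exemption £84,000 → base £936,000
  £936,000 × 15% = £140,400

£149,200 > £140,400, so the general income tax governs.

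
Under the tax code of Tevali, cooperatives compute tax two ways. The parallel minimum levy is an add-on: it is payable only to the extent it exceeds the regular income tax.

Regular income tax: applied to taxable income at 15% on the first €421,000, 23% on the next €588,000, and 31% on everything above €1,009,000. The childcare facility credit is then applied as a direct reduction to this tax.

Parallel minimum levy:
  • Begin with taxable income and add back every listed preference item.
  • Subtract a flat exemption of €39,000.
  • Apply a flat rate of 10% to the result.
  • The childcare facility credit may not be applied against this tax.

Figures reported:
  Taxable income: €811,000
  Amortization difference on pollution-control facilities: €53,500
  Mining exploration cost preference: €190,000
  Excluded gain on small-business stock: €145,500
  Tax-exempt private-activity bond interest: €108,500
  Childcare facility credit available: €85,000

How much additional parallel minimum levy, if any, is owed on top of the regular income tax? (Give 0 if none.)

€59,100

Regular income tax:
  €421,000 × 15% = €63,150
  €390,000 × 23% = €89,700
  → €152,850
  Less childcare facility credit €85,000 → €67,850

Parallel minimum levy:
  Adjusted income: €811,000 + €53,500 + €190,000 + €145,500 + €108,500 = €1,308,500
  Less exemption €39,000 → base €1,269,500
  €1,269,500 × 10% = €126,950

Excess of parallel minimum levy over regular income tax: €126,950 − €67,850 = €59,100.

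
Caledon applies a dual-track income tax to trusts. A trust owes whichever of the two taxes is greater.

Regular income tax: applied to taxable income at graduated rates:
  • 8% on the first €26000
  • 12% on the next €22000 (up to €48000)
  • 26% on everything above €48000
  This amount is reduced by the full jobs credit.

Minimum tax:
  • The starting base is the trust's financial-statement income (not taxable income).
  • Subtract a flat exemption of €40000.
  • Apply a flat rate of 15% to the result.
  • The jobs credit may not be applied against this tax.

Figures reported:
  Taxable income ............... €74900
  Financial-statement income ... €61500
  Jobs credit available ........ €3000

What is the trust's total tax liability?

Minimum tax:
  Base (financial-statement income): €61500
  Less exemption €40000 → base €21500
  €21500 × 15% = €3225

Regular income tax:
  €26000 × 8% = €2080
  €22000 × 12% = €2640
  €26900 × 26% = €6994
  → €11714
  Less jobs credit €3000 → €8714

€8714 > €3225, so the regular income tax governs.

€8714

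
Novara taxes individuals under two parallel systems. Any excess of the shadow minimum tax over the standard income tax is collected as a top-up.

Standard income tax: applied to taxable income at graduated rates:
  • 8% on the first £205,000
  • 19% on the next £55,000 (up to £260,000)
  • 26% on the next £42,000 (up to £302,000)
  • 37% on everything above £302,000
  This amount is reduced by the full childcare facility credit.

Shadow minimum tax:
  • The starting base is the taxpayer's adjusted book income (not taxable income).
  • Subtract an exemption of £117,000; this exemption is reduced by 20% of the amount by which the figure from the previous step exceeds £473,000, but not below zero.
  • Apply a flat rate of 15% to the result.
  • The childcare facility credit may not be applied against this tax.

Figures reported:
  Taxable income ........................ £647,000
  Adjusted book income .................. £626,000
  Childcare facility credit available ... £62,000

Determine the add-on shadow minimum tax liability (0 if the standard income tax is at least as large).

Shadow minimum tax:
  Base (adjusted book income): £626,000
  Exemption: £117,000 − 20% × (£626,000 − £473,000) = £117,000 − £30,600 = £86,400
  Base: £626,000 − £86,400 = £539,600
  £539,600 × 15% = £80,940

Standard income tax:
  £205,000 × 8% = £16,400
  £55,000 × 19% = £10,450
  £42,000 × 26% = £10,920
  £345,000 × 37% = £127,650
  → £165,420
  Less childcare facility credit £62,000 → £103,420

£80,940 ≤ £103,420, so no add-on is due.

£0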